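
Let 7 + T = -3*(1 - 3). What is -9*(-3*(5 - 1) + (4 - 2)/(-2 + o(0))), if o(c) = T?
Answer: 114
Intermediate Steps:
T = -1 (T = -7 - 3*(1 - 3) = -7 - 3*(-2) = -7 + 6 = -1)
o(c) = -1
-9*(-3*(5 - 1) + (4 - 2)/(-2 + o(0))) = -9*(-3*(5 - 1) + (4 - 2)/(-2 - 1)) = -9*(-3*4 + 2/(-3)) = -9*(-12 + 2*(-1/3)) = -9*(-12 - 2/3) = -9*(-38/3) = 114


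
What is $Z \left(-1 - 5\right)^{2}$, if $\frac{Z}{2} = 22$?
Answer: $1584$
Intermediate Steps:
$Z = 44$ ($Z = 2 \cdot 22 = 44$)
$Z \left(-1 - 5\right)^{2} = 44 \left(-1 - 5\right)^{2} = 44 \left(-6\right)^{2} = 44 \cdot 36 = 1584$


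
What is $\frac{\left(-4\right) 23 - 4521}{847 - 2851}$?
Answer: $\frac{4613}{2004} \approx 2.3019$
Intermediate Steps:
$\frac{\left(-4\right) 23 - 4521}{847 - 2851} = \frac{-92 - 4521}{-2004} = \left(-4613\right) \left(- \frac{1}{2004}\right) = \frac{4613}{2004}$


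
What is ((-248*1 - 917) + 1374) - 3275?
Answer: -3066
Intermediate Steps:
((-248*1 - 917) + 1374) - 3275 = ((-248 - 917) + 1374) - 3275 = (-1165 + 1374) - 3275 = 209 - 3275 = -3066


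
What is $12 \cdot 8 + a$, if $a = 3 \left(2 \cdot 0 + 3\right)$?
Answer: $105$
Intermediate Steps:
$a = 9$ ($a = 3 \left(0 + 3\right) = 3 \cdot 3 = 9$)
$12 \cdot 8 + a = 12 \cdot 8 + 9 = 96 + 9 = 105$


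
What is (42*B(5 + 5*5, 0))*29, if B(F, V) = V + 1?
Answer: 1218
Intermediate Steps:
B(F, V) = 1 + V
(42*B(5 + 5*5, 0))*29 = (42*(1 + 0))*29 = (42*1)*29 = 42*29 = 1218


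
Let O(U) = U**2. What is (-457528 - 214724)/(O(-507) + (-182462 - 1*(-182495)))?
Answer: -16006/6121 ≈ -2.6149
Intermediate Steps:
(-457528 - 214724)/(O(-507) + (-182462 - 1*(-182495))) = (-457528 - 214724)/((-507)**2 + (-182462 - 1*(-182495))) = -672252/(257049 + (-182462 + 182495)) = -672252/(257049 + 33) = -672252/257082 = -672252*1/257082 = -16006/6121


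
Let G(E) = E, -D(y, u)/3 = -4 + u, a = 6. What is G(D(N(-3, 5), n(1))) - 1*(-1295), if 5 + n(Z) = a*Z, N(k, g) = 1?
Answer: 1304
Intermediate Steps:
n(Z) = -5 + 6*Z
D(y, u) = 12 - 3*u (D(y, u) = -3*(-4 + u) = 12 - 3*u)
G(D(N(-3, 5), n(1))) - 1*(-1295) = (12 - 3*(-5 + 6*1)) - 1*(-1295) = (12 - 3*(-5 + 6)) + 1295 = (12 - 3*1) + 1295 = (12 - 3) + 1295 = 9 + 1295 = 1304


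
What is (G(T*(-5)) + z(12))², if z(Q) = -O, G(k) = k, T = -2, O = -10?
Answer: 400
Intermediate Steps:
z(Q) = 10 (z(Q) = -1*(-10) = 10)
(G(T*(-5)) + z(12))² = (-2*(-5) + 10)² = (10 + 10)² = 20² = 400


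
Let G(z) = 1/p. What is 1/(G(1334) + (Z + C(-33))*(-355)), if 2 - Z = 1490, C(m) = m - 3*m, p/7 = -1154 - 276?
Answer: 10010/5053148099 ≈ 1.9809e-6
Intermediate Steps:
p = -10010 (p = 7*(-1154 - 276) = 7*(-1430) = -10010)
C(m) = -2*m
Z = -1488 (Z = 2 - 1*1490 = 2 - 1490 = -1488)
G(z) = -1/10010 (G(z) = 1/(-10010) = -1/10010)
1/(G(1334) + (Z + C(-33))*(-355)) = 1/(-1/10010 + (-1488 - 2*(-33))*(-355)) = 1/(-1/10010 + (-1488 + 66)*(-355)) = 1/(-1/10010 - 1422*(-355)) = 1/(-1/10010 + 504810) = 1/(5053148099/10010) = 10010/5053148099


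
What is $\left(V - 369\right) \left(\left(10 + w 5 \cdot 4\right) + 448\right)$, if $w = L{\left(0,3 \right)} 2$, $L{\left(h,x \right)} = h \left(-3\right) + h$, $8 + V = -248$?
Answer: $-286250$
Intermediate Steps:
$V = -256$ ($V = -8 - 248 = -256$)
$L{\left(h,x \right)} = - 2 h$ ($L{\left(h,x \right)} = - 3 h + h = - 2 h$)
$w = 0$ ($w = \left(-2\right) 0 \cdot 2 = 0 \cdot 2 = 0$)
$\left(V - 369\right) \left(\left(10 + w 5 \cdot 4\right) + 448\right) = \left(-256 - 369\right) \left(\left(10 + 0 \cdot 5 \cdot 4\right) + 448\right) = - 625 \left(\left(10 + 0 \cdot 20\right) + 448\right) = - 625 \left(\left(10 + 0\right) + 448\right) = - 625 \left(10 + 448\right) = \left(-625\right) 458 = -286250$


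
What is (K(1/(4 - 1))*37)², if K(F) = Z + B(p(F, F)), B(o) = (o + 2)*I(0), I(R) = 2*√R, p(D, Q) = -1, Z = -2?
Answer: 5476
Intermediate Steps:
B(o) = 0 (B(o) = (o + 2)*(2*√0) = (2 + o)*(2*0) = (2 + o)*0 = 0)
K(F) = -2 (K(F) = -2 + 0 = -2)
(K(1/(4 - 1))*37)² = (-2*37)² = (-74)² = 5476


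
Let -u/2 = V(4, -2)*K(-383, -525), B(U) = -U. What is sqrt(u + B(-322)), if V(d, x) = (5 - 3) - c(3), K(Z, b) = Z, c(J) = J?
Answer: 2*I*sqrt(111) ≈ 21.071*I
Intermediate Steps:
V(d, x) = -1 (V(d, x) = (5 - 3) - 1*3 = 2 - 3 = -1)
u = -766 (u = -(-2)*(-383) = -2*383 = -766)
sqrt(u + B(-322)) = sqrt(-766 - 1*(-322)) = sqrt(-766 + 322) = sqrt(-444) = 2*I*sqrt(111)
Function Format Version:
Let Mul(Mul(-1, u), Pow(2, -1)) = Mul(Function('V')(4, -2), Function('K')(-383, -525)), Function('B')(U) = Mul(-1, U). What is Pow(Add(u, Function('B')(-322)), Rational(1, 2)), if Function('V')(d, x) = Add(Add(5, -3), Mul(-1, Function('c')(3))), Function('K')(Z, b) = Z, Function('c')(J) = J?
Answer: Mul(2, I, Pow(111, Rational(1, 2))) ≈ Mul(21.071, I)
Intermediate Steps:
Function('V')(d, x) = -1 (Function('V')(d, x) = Add(Add(5, -3), Mul(-1, 3)) = Add(2, -3) = -1)
u = -766 (u = Mul(-2, Mul(-1, -383)) = Mul(-2, 383) = -766)
Pow(Add(u, Function('B')(-322)), Rational(1, 2)) = Pow(Add(-766, Mul(-1, -322)), Rational(1, 2)) = Pow(Add(-766, 322), Rational(1, 2)) = Pow(-444, Rational(1, 2)) = Mul(2, I, Pow(111, Rational(1, 2)))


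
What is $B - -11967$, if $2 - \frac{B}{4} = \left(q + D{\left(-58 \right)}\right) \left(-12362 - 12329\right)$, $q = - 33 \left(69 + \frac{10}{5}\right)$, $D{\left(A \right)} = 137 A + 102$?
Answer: $-1006096893$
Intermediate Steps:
$D{\left(A \right)} = 102 + 137 A$
$q = -2343$ ($q = - 33 \left(69 + 10 \cdot \frac{1}{5}\right) = - 33 \left(69 + 2\right) = \left(-33\right) 71 = -2343$)
$B = -1006108860$ ($B = 8 - 4 \left(-2343 + \left(102 + 137 \left(-58\right)\right)\right) \left(-12362 - 12329\right) = 8 - 4 \left(-2343 + \left(102 - 7946\right)\right) \left(-24691\right) = 8 - 4 \left(-2343 - 7844\right) \left(-24691\right) = 8 - 4 \left(\left(-10187\right) \left(-24691\right)\right) = 8 - 1006108868 = -1006108860$)
$B - -11967 = -1006108860 - -11967 = -1006108860 + 11967 = -1006096893$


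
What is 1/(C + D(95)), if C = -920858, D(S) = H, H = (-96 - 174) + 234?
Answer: -1/920894 ≈ -1.0859e-6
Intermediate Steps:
H = -36 (H = -270 + 234 = -36)
D(S) = -36
1/(C + D(95)) = 1/(-920858 - 36) = 1/(-920894) = -1/920894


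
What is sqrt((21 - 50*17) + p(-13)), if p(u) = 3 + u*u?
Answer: 3*I*sqrt(73) ≈ 25.632*I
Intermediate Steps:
p(u) = 3 + u**2
sqrt((21 - 50*17) + p(-13)) = sqrt((21 - 50*17) + (3 + (-13)**2)) = sqrt((21 - 850) + (3 + 169)) = sqrt(-829 + 172) = sqrt(-657) = 3*I*sqrt(73)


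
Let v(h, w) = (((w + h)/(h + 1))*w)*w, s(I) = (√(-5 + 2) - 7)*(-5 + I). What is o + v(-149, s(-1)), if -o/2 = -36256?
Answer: 2729510/37 - 10998*I*√3/37 ≈ 73771.0 - 514.84*I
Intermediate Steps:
o = 72512 (o = -2*(-36256) = 72512)
s(I) = (-7 + I*√3)*(-5 + I) (s(I) = (√(-3) - 7)*(-5 + I) = (I*√3 - 7)*(-5 + I) = (-7 + I*√3)*(-5 + I))
v(h, w) = w²*(h + w)/(1 + h) (v(h, w) = (((h + w)/(1 + h))*w)*w = (w*(h + w)/(1 + h))*w = w²*(h + w)/(1 + h))
o + v(-149, s(-1)) = 72512 + (35 - 7*(-1) - 5*I*√3 + I*(-1)*√3)²*(-149 + (35 - 7*(-1) - 5*I*√3 + I*(-1)*√3))/(1 - 149) = 72512 + (35 + 7 - 5*I*√3 - I*√3)²*(-149 + (35 + 7 - 5*I*√3 - I*√3))/(-148) = 72512 + (42 - 6*I*√3)²*(-1/148)*(-149 + (42 - 6*I*√3)) = 72512 + (42 - 6*I*√3)²*(-1/148)*(-107 - 6*I*√3) = 72512 - (42 - 6*I*√3)²*(-107 - 6*I*√3)/148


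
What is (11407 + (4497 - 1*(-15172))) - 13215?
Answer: 17861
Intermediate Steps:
(11407 + (4497 - 1*(-15172))) - 13215 = (11407 + (4497 + 15172)) - 13215 = (11407 + 19669) - 13215 = 31076 - 13215 = 17861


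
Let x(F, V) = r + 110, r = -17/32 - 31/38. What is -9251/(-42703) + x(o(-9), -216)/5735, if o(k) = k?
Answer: 1131552573/4803233440 ≈ 0.23558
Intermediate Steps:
r = -819/608 (r = -17*1/32 - 31*1/38 = -17/32 - 31/38 = -819/608 ≈ -1.3470)
x(F, V) = 66061/608 (x(F, V) = -819/608 + 110 = 66061/608)
-9251/(-42703) + x(o(-9), -216)/5735 = -9251/(-42703) + (66061/608)/5735 = -9251*(-1/42703) + (66061/608)*(1/5735) = 9251/42703 + 2131/112480 = 1131552573/4803233440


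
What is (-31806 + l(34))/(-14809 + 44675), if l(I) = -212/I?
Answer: -270404/253861 ≈ -1.0652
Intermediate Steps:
(-31806 + l(34))/(-14809 + 44675) = (-31806 - 212/34)/(-14809 + 44675) = (-31806 - 212*1/34)/29866 = (-31806 - 106/17)*(1/29866) = -540808/17*1/29866 = -270404/253861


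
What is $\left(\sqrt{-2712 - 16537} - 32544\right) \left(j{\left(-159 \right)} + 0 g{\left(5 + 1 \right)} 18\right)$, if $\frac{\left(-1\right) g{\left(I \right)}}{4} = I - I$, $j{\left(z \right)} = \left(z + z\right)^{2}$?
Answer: $-3290979456 + 101124 i \sqrt{19249} \approx -3.291 \cdot 10^{9} + 1.403 \cdot 10^{7} i$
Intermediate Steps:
$j{\left(z \right)} = 4 z^{2}$ ($j{\left(z \right)} = \left(2 z\right)^{2} = 4 z^{2}$)
$g{\left(I \right)} = 0$ ($g{\left(I \right)} = - 4 \left(I - I\right) = \left(-4\right) 0 = 0$)
$\left(\sqrt{-2712 - 16537} - 32544\right) \left(j{\left(-159 \right)} + 0 g{\left(5 + 1 \right)} 18\right) = \left(\sqrt{-2712 - 16537} - 32544\right) \left(4 \left(-159\right)^{2} + 0 \cdot 0 \cdot 18\right) = \left(\sqrt{-19249} - 32544\right) \left(4 \cdot 25281 + 0 \cdot 18\right) = \left(i \sqrt{19249} - 32544\right) \left(101124 + 0\right) = \left(-32544 + i \sqrt{19249}\right) 101124 = -3290979456 + 101124 i \sqrt{19249}$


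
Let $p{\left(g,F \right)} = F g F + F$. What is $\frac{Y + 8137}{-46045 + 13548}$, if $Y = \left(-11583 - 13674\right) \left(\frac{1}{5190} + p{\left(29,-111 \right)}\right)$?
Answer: $\frac{15607613234189}{56219810} \approx 2.7762 \cdot 10^{5}$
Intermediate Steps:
$p{\left(g,F \right)} = F + g F^{2}$ ($p{\left(g,F \right)} = g F^{2} + F = F + g F^{2}$)
$Y = - \frac{15607627311199}{1730}$ ($Y = \left(-11583 - 13674\right) \left(\frac{1}{5190} - 111 \left(1 - 3219\right)\right) = - 25257 \left(\frac{1}{5190} - 111 \left(1 - 3219\right)\right) = - 25257 \left(\frac{1}{5190} - -357198\right) = - 25257 \left(\frac{1}{5190} + 357198\right) = \left(-25257\right) \frac{1853857621}{5190} = - \frac{15607627311199}{1730} \approx -9.0218 \cdot 10^{9}$)
$\frac{Y + 8137}{-46045 + 13548} = \frac{- \frac{15607627311199}{1730} + 8137}{-46045 + 13548} = - \frac{15607613234189}{1730 \left(-32497\right)} = \left(- \frac{15607613234189}{1730}\right) \left(- \frac{1}{32497}\right) = \frac{15607613234189}{56219810}$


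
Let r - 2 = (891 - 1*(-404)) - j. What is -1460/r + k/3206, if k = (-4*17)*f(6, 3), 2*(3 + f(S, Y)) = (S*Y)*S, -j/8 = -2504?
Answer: -6029222/6006441 ≈ -1.0038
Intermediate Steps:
j = 20032 (j = -8*(-2504) = 20032)
f(S, Y) = -3 + Y*S**2/2 (f(S, Y) = -3 + ((S*Y)*S)/2 = -3 + (Y*S**2)/2 = -3 + Y*S**2/2)
r = -18735 (r = 2 + ((891 - 1*(-404)) - 1*20032) = 2 + ((891 + 404) - 20032) = 2 + (1295 - 20032) = 2 - 18737 = -18735)
k = -3468 (k = (-4*17)*(-3 + (1/2)*3*6**2) = -68*(-3 + (1/2)*3*36) = -68*(-3 + 54) = -68*51 = -3468)
-1460/r + k/3206 = -1460/(-18735) - 3468/3206 = -1460*(-1/18735) - 3468*1/3206 = 292/3747 - 1734/1603 = -6029222/6006441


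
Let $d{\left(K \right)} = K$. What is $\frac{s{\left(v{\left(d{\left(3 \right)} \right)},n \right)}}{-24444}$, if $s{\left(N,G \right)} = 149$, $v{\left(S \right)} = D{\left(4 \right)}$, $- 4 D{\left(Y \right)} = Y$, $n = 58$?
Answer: $- \frac{149}{24444} \approx -0.0060956$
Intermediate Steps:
$D{\left(Y \right)} = - \frac{Y}{4}$
$v{\left(S \right)} = -1$ ($v{\left(S \right)} = \left(- \frac{1}{4}\right) 4 = -1$)
$\frac{s{\left(v{\left(d{\left(3 \right)} \right)},n \right)}}{-24444} = \frac{149}{-24444} = 149 \left(- \frac{1}{24444}\right) = - \frac{149}{24444}$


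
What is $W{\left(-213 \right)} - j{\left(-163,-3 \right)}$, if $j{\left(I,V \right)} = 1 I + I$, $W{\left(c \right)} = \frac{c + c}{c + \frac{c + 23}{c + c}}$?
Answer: $\frac{7425031}{22637} \approx 328.0$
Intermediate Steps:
$W{\left(c \right)} = \frac{2 c}{c + \frac{23 + c}{2 c}}$
$j{\left(I,V \right)} = 2 I$ ($j{\left(I,V \right)} = I + I = 2 I$)
$W{\left(-213 \right)} - j{\left(-163,-3 \right)} = \frac{4 \left(-213\right)^{2}}{23 - 213 + 2 \left(-213\right)^{2}} - 2 \left(-163\right) = 4 \cdot 45369 \frac{1}{23 - 213 + 2 \cdot 45369} - -326 = 4 \cdot 45369 \frac{1}{23 - 213 + 90738} + 326 = 4 \cdot 45369 \cdot \frac{1}{90548} + 326 = \frac{45369}{22637} + 326 = \frac{7425031}{22637}$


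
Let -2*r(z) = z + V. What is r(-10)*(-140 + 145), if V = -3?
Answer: 65/2 ≈ 32.500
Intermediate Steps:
r(z) = 3/2 - z/2 (r(z) = -(z - 3)/2 = -(-3 + z)/2 = 3/2 - z/2)
r(-10)*(-140 + 145) = (3/2 - 1/2*(-10))*(-140 + 145) = (3/2 + 5)*5 = (13/2)*5 = 65/2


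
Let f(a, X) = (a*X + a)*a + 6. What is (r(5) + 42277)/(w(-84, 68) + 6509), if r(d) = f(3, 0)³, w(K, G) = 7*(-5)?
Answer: 22826/3237 ≈ 7.0516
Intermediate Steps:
w(K, G) = -35
f(a, X) = 6 + a*(a + X*a) (f(a, X) = (X*a + a)*a + 6 = (a + X*a)*a + 6 = a*(a + X*a) + 6 = 6 + a*(a + X*a))
r(d) = 3375 (r(d) = (6 + 3² + 0*3²)³ = (6 + 9 + 0*9)³ = (6 + 9 + 0)³ = 15³ = 3375)
(r(5) + 42277)/(w(-84, 68) + 6509) = (3375 + 42277)/(-35 + 6509) = 45652/6474 = 45652*(1/6474) = 22826/3237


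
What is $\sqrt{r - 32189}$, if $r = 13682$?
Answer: $i \sqrt{18507} \approx 136.04 i$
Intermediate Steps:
$\sqrt{r - 32189} = \sqrt{13682 - 32189} = \sqrt{-18507} = i \sqrt{18507}$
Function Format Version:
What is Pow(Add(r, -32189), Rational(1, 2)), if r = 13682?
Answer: Mul(I, Pow(18507, Rational(1, 2))) ≈ Mul(136.04, I)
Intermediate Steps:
Pow(Add(r, -32189), Rational(1, 2)) = Pow(Add(13682, -32189), Rational(1, 2)) = Pow(-18507, Rational(1, 2)) = Mul(I, Pow(18507, Rational(1, 2)))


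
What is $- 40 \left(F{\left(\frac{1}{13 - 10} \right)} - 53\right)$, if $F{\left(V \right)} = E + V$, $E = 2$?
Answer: $\frac{6080}{3} \approx 2026.7$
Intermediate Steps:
$F{\left(V \right)} = 2 + V$
$- 40 \left(F{\left(\frac{1}{13 - 10} \right)} - 53\right) = - 40 \left(\left(2 + \frac{1}{13 - 10}\right) - 53\right) = - 40 \left(\left(2 + \frac{1}{3}\right) - 53\right) = - 40 \left(\frac{7}{3} - 53\right) = \left(-40\right) \left(- \frac{152}{3}\right) = \frac{6080}{3}$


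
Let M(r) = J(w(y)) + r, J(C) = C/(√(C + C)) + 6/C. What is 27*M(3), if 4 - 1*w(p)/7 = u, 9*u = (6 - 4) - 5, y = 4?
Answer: 7857/91 + 9*√546/2 ≈ 191.49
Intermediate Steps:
u = -⅓ (u = ((6 - 4) - 5)/9 = (2 - 5)/9 = (⅑)*(-3) = -⅓ ≈ -0.33333)
w(p) = 91/3 (w(p) = 28 - 7*(-⅓) = 28 + 7/3 = 91/3)
J(C) = 6/C + √2*√C/2 (J(C) = C/(√(2*C)) + 6/C = C/((√2*√C)) + 6/C = C*(√2/(2*√C)) + 6/C = √2*√C/2 + 6/C = 6/C + √2*√C/2)
M(r) = 18/91 + r + √546/6 (M(r) = (12 + √2*(91/3)^(3/2))/(2*(91/3)) + r = (½)*(3/91)*(12 + √2*(91*√273/9)) + r = (½)*(3/91)*(12 + 91*√546/9) + r = (18/91 + √546/6) + r = 18/91 + r + √546/6)
27*M(3) = 27*(18/91 + 3 + √546/6) = 27*(291/91 + √546/6) = 7857/91 + 9*√546/2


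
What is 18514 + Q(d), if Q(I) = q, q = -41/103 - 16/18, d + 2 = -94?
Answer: 17161285/927 ≈ 18513.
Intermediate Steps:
d = -96 (d = -2 - 94 = -96)
q = -1193/927 (q = -41*1/103 - 16*1/18 = -41/103 - 8/9 = -1193/927 ≈ -1.2869)
Q(I) = -1193/927
18514 + Q(d) = 18514 - 1193/927 = 17161285/927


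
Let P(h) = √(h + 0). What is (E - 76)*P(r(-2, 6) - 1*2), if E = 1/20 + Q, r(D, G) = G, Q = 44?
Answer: -639/10 ≈ -63.900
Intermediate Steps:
E = 881/20 (E = 1/20 + 44 = 881/20 ≈ 44.050)
P(h) = √h
(E - 76)*P(r(-2, 6) - 1*2) = (881/20 - 76)*√(6 - 1*2) = -639*√(6 - 2)/20 = -639*√4/20 = -639/20*2 = -639/10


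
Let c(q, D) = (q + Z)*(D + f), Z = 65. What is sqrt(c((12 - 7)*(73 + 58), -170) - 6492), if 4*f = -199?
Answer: 2*I*sqrt(41178) ≈ 405.85*I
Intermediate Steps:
f = -199/4 (f = (1/4)*(-199) = -199/4 ≈ -49.750)
c(q, D) = (65 + q)*(-199/4 + D) (c(q, D) = (q + 65)*(D - 199/4) = (65 + q)*(-199/4 + D))
sqrt(c((12 - 7)*(73 + 58), -170) - 6492) = sqrt((-12935/4 + 65*(-170) - 199*(12 - 7)*(73 + 58)/4 - 170*(12 - 7)*(73 + 58)) - 6492) = sqrt((-12935/4 - 11050 - 995*131/4 - 850*131) - 6492) = sqrt((-12935/4 - 11050 - 199/4*655 - 170*655) - 6492) = sqrt((-12935/4 - 11050 - 130345/4 - 111350) - 6492) = sqrt(-158220 - 6492) = sqrt(-164712) = 2*I*sqrt(41178)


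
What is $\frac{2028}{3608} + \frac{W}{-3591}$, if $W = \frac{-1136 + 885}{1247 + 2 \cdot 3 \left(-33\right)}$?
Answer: $\frac{1910074615}{3397797018} \approx 0.56215$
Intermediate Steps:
$W = - \frac{251}{1049}$ ($W = - \frac{251}{1247 + 6 \left(-33\right)} = - \frac{251}{1247 - 198} = - \frac{251}{1049} \approx -0.23928$)
$\frac{2028}{3608} + \frac{W}{-3591} = \frac{2028}{3608} - \frac{251}{1049 \left(-3591\right)} = 2028 \cdot \frac{1}{3608} - - \frac{251}{3766959} = \frac{507}{902} + \frac{251}{3766959} = \frac{1910074615}{3397797018}$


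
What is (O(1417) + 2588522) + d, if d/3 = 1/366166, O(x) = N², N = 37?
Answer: 948330027909/366166 ≈ 2.5899e+6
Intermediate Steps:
O(x) = 1369 (O(x) = 37² = 1369)
d = 3/366166 ≈ 8.1930e-6
(O(1417) + 2588522) + d = (1369 + 2588522) + 3/366166 = 2589891 + 3/366166 = 948330027909/366166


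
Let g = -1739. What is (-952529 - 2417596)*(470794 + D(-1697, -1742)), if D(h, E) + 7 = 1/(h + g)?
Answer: -5451595524486375/3436 ≈ -1.5866e+12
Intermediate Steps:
D(h, E) = -7 + 1/(-1739 + h) (D(h, E) = -7 + 1/(h - 1739) = -7 + 1/(-1739 + h))
(-952529 - 2417596)*(470794 + D(-1697, -1742)) = (-952529 - 2417596)*(470794 + (12174 - 7*(-1697))/(-1739 - 1697)) = -3370125*(470794 + (12174 + 11879)/(-3436)) = -3370125*(470794 - 1/3436*24053) = -3370125*(470794 - 24053/3436) = -3370125*1617624131/3436 = -5451595524486375/3436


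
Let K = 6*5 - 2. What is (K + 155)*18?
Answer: 3294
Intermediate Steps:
K = 28 (K = 30 - 2 = 28)
(K + 155)*18 = (28 + 155)*18 = 183*18 = 3294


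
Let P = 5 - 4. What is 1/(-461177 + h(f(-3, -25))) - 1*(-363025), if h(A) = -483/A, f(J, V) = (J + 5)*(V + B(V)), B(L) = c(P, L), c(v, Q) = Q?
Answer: 16741702701325/46117217 ≈ 3.6303e+5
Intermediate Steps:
P = 1
B(L) = L
f(J, V) = 2*V*(5 + J) (f(J, V) = (J + 5)*(V + V) = (5 + J)*(2*V) = 2*V*(5 + J))
1/(-461177 + h(f(-3, -25))) - 1*(-363025) = 1/(-461177 - 483*(-1/(50*(5 - 3)))) - 1*(-363025) = 1/(-461177 - 483/(2*(-25)*2)) + 363025 = 1/(-461177 - 483/(-100)) + 363025 = 1/(-461177 - 483*(-1/100)) + 363025 = 1/(-461177 + 483/100) + 363025 = 1/(-46117217/100) + 363025 = -100/46117217 + 363025 = 16741702701325/46117217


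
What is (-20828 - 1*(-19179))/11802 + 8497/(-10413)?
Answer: -39150877/40964742 ≈ -0.95572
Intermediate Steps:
(-20828 - 1*(-19179))/11802 + 8497/(-10413) = (-20828 + 19179)*(1/11802) + 8497*(-1/10413) = -1649*1/11802 - 8497/10413 = -1649/11802 - 8497/10413 = -39150877/40964742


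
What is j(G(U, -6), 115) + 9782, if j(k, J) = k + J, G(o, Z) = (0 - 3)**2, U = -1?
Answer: 9906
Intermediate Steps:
G(o, Z) = 9 (G(o, Z) = (-3)**2 = 9)
j(k, J) = J + k
j(G(U, -6), 115) + 9782 = (115 + 9) + 9782 = 124 + 9782 = 9906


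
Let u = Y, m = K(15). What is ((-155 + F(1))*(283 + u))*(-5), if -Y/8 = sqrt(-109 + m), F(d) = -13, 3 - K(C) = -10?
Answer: 237720 - 26880*I*sqrt(6) ≈ 2.3772e+5 - 65842.0*I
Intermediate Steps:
K(C) = 13 (K(C) = 3 - 1*(-10) = 3 + 10 = 13)
m = 13
Y = -32*I*sqrt(6) (Y = -8*sqrt(-109 + 13) = -32*I*sqrt(6) ≈ -78.384*I)
u = -32*I*sqrt(6) ≈ -78.384*I
((-155 + F(1))*(283 + u))*(-5) = ((-155 - 13)*(283 - 32*I*sqrt(6)))*(-5) = -168*(283 - 32*I*sqrt(6))*(-5) = (-47544 + 5376*I*sqrt(6))*(-5) = 237720 - 26880*I*sqrt(6)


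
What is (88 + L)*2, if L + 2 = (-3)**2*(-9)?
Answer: 10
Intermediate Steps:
L = -83 (L = -2 + (-3)**2*(-9) = -2 + 9*(-9) = -2 - 81 = -83)
(88 + L)*2 = (88 - 83)*2 = 5*2 = 10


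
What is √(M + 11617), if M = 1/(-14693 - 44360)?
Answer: 30*√45012735879/59053 ≈ 107.78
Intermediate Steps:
M = -1/59053 (M = 1/(-59053) = -1/59053 ≈ -1.6934e-5)
√(M + 11617) = √(-1/59053 + 11617) = √(686018700/59053) = 30*√45012735879/59053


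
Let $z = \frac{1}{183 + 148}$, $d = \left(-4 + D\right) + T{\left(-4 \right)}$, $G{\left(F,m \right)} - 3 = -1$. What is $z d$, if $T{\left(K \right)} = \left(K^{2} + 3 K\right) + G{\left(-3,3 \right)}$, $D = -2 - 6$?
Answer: $- \frac{6}{331} \approx -0.018127$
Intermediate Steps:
$D = -8$ ($D = -2 - 6 = -8$)
$G{\left(F,m \right)} = 2$ ($G{\left(F,m \right)} = 3 - 1 = 2$)
$T{\left(K \right)} = 2 + K^{2} + 3 K$ ($T{\left(K \right)} = \left(K^{2} + 3 K\right) + 2 = 2 + K^{2} + 3 K$)
$d = -6$ ($d = \left(-4 - 8\right) + \left(2 + \left(-4\right)^{2} + 3 \left(-4\right)\right) = -12 + \left(2 + 16 - 12\right) = -12 + 6 = -6$)
$z = \frac{1}{331} \approx 0.0030211$
$z d = \frac{1}{331} \left(-6\right) = - \frac{6}{331}$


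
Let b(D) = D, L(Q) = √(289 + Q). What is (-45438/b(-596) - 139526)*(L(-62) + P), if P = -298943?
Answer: 12422883977347/298 - 41556029*√227/298 ≈ 4.1685e+10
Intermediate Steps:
(-45438/b(-596) - 139526)*(L(-62) + P) = (-45438/(-596) - 139526)*(√(289 - 62) - 298943) = (-45438*(-1/596) - 139526)*(√227 - 298943) = (22719/298 - 139526)*(-298943 + √227) = -41556029*(-298943 + √227)/298 = 12422883977347/298 - 41556029*√227/298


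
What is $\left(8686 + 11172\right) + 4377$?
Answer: $24235$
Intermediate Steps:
$\left(8686 + 11172\right) + 4377 = 19858 + 4377 = 24235$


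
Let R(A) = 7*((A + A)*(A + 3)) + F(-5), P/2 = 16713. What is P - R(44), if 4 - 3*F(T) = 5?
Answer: 13423/3 ≈ 4474.3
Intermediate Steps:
P = 33426 (P = 2*16713 = 33426)
F(T) = -⅓ (F(T) = 4/3 - ⅓*5 = 4/3 - 5/3 = -⅓)
R(A) = -⅓ + 14*A*(3 + A) (R(A) = 7*((A + A)*(A + 3)) - ⅓ = 7*((2*A)*(3 + A)) - ⅓ = 7*(2*A*(3 + A)) - ⅓ = 14*A*(3 + A) - ⅓ = -⅓ + 14*A*(3 + A))
P - R(44) = 33426 - (-⅓ + 14*44² + 42*44) = 33426 - (-⅓ + 14*1936 + 1848) = 33426 - (-⅓ + 27104 + 1848) = 33426 - 1*86855/3 = 33426 - 86855/3 = 13423/3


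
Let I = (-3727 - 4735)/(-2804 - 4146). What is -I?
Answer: -4231/3475 ≈ -1.2176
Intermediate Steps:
I = 4231/3475 (I = -8462/(-6950) = -8462*(-1/6950) = 4231/3475 ≈ 1.2176)
-I = -1*4231/3475 = -4231/3475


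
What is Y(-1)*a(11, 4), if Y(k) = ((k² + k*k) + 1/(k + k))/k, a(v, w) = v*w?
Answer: -66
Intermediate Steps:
Y(k) = (1/(2*k) + 2*k²)/k (Y(k) = ((k² + k²) + 1/(2*k))/k = (2*k² + 1/(2*k))/k = (1/(2*k) + 2*k²)/k)
Y(-1)*a(11, 4) = ((½)/(-1)² + 2*(-1))*(11*4) = ((½)*1 - 2)*44 = (½ - 2)*44 = -3/2*44 = -66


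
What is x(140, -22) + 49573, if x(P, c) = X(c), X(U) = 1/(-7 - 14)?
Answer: 1041032/21 ≈ 49573.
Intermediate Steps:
X(U) = -1/21 (X(U) = 1/(-21) = -1/21)
x(P, c) = -1/21
x(140, -22) + 49573 = -1/21 + 49573 = 1041032/21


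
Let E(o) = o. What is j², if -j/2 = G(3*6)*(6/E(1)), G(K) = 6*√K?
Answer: 93312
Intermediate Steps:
j = -216*√2 (j = -2*6*√(3*6)*6/1 = -2*6*√18*6*1 = -2*6*(3*√2)*6 = -2*18*√2*6 = -216*√2 ≈ -305.47)
j² = (-216*√2)² = 93312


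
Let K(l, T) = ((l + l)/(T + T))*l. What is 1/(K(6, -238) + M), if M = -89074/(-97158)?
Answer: 5780901/4425481 ≈ 1.3063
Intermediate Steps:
M = 44537/48579 (M = -89074*(-1/97158) = 44537/48579 ≈ 0.91680)
K(l, T) = l²/T (K(l, T) = ((2*l)/((2*T)))*l = ((2*l)*(1/(2*T)))*l = (l/T)*l = l²/T)
1/(K(6, -238) + M) = 1/(6²/(-238) + 44537/48579) = 1/(-1/238*36 + 44537/48579) = 1/(-18/119 + 44537/48579) = 1/(4425481/5780901) = 5780901/4425481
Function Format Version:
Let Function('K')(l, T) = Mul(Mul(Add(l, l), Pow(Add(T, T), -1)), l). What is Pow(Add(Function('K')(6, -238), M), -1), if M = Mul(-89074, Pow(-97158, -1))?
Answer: Rational(5780901, 4425481) ≈ 1.3063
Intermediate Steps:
M = Rational(44537, 48579) (M = Mul(-89074, Rational(-1, 97158)) = Rational(44537, 48579) ≈ 0.91680)
Function('K')(l, T) = Mul(Pow(T, -1), Pow(l, 2)) (Function('K')(l, T) = Mul(Mul(Mul(2, l), Pow(Mul(2, T), -1)), l) = Mul(Mul(Mul(2, l), Mul(Rational(1, 2), Pow(T, -1))), l) = Mul(Mul(l, Pow(T, -1)), l) = Mul(Pow(T, -1), Pow(l, 2)))
Pow(Add(Function('K')(6, -238), M), -1) = Pow(Add(Mul(Pow(-238, -1), Pow(6, 2)), Rational(44537, 48579)), -1) = Pow(Add(Mul(Rational(-1, 238), 36), Rational(44537, 48579)), -1) = Pow(Add(Rational(-18, 119), Rational(44537, 48579)), -1) = Pow(Rational(4425481, 5780901), -1) = Rational(5780901, 4425481)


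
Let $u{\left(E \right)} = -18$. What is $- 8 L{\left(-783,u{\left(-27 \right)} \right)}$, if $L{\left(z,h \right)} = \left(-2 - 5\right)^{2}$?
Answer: $-392$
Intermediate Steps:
$L{\left(z,h \right)} = 49$ ($L{\left(z,h \right)} = \left(-7\right)^{2} = 49$)
$- 8 L{\left(-783,u{\left(-27 \right)} \right)} = \left(-8\right) 49 = -392$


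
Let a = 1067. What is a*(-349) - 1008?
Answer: -373391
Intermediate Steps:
a*(-349) - 1008 = 1067*(-349) - 1008 = -372383 - 1008 = -373391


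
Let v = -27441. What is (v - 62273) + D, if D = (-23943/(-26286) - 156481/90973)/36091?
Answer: -2580922131392057933/28768331929766 ≈ -89714.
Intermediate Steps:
D = -645031009/28768331929766 (D = (-23943*(-1/26286) - 156481*1/90973)*(1/36091) = (7981/8762 - 156481/90973)*(1/36091) = -645031009/797105426*1/36091 = -645031009/28768331929766 ≈ -2.2422e-5)
(v - 62273) + D = (-27441 - 62273) - 645031009/28768331929766 = -89714 - 645031009/28768331929766 = -2580922131392057933/28768331929766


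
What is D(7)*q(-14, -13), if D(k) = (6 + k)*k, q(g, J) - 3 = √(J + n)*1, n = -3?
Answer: 273 + 364*I ≈ 273.0 + 364.0*I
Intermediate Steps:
q(g, J) = 3 + √(-3 + J) (q(g, J) = 3 + √(J - 3)*1 = 3 + √(-3 + J)*1 = 3 + √(-3 + J))
D(k) = k*(6 + k)
D(7)*q(-14, -13) = (7*(6 + 7))*(3 + √(-3 - 13)) = (7*13)*(3 + √(-16)) = 91*(3 + 4*I) = 273 + 364*I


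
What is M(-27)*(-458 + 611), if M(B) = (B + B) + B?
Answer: -12393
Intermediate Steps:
M(B) = 3*B (M(B) = 2*B + B = 3*B)
M(-27)*(-458 + 611) = (3*(-27))*(-458 + 611) = -81*153 = -12393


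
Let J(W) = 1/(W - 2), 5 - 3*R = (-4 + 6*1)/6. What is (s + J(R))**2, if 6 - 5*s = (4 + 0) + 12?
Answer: 289/16 ≈ 18.063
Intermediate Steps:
R = 14/9 (R = 5/3 - (-4 + 6*1)/(3*6) = 5/3 - (-4 + 6)/(3*6) = 5/3 - 2/(3*6) = 5/3 - 1/3*1/3 = 5/3 - 1/9 = 14/9 ≈ 1.5556)
s = -2 (s = 6/5 - ((4 + 0) + 12)/5 = 6/5 - (4 + 12)/5 = 6/5 - 1/5*16 = 6/5 - 16/5 = -2)
J(W) = 1/(-2 + W)
(s + J(R))**2 = (-2 + 1/(-2 + 14/9))**2 = (-2 + 1/(-4/9))**2 = (-2 - 9/4)**2 = (-17/4)**2 = 289/16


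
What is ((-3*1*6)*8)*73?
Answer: -10512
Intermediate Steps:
((-3*1*6)*8)*73 = (-3*6*8)*73 = -18*8*73 = -144*73 = -10512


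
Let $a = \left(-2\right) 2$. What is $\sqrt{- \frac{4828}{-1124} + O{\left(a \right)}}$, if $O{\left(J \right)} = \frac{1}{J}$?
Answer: $\frac{\sqrt{1277707}}{562} \approx 2.0113$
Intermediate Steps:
$a = -4$
$\sqrt{- \frac{4828}{-1124} + O{\left(a \right)}} = \sqrt{- \frac{4828}{-1124} + \frac{1}{-4}} = \sqrt{\left(-4828\right) \left(- \frac{1}{1124}\right) - \frac{1}{4}} = \sqrt{\frac{1207}{281} - \frac{1}{4}} = \sqrt{\frac{4547}{1124}} = \frac{\sqrt{1277707}}{562}$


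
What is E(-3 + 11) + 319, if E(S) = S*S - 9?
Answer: 374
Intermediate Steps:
E(S) = -9 + S² (E(S) = S² - 9 = -9 + S²)
E(-3 + 11) + 319 = (-9 + (-3 + 11)²) + 319 = (-9 + 8²) + 319 = (-9 + 64) + 319 = 55 + 319 = 374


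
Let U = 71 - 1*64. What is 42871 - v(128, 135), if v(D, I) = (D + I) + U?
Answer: 42601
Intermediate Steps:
U = 7 (U = 71 - 64 = 7)
v(D, I) = 7 + D + I (v(D, I) = (D + I) + 7 = 7 + D + I)
42871 - v(128, 135) = 42871 - (7 + 128 + 135) = 42871 - 1*270 = 42871 - 270 = 42601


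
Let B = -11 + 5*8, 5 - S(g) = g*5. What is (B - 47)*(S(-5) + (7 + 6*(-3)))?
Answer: -342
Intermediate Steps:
S(g) = 5 - 5*g (S(g) = 5 - g*5 = 5 - 5*g)
B = 29 (B = -11 + 40 = 29)
(B - 47)*(S(-5) + (7 + 6*(-3))) = (29 - 47)*((5 - 5*(-5)) + (7 + 6*(-3))) = -18*((5 + 25) + (7 - 18)) = -18*(30 - 11) = -18*19 = -342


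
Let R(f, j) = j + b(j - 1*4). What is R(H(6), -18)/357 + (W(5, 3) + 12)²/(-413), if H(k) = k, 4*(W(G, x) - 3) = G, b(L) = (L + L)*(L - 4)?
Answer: 121067/48144 ≈ 2.5147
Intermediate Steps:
b(L) = 2*L*(-4 + L) (b(L) = (2*L)*(-4 + L) = 2*L*(-4 + L))
W(G, x) = 3 + G/4
R(f, j) = j + 2*(-8 + j)*(-4 + j) (R(f, j) = j + 2*(j - 1*4)*(-4 + (j - 1*4)) = j + 2*(j - 4)*(-4 + (j - 4)) = j + 2*(-4 + j)*(-4 + (-4 + j)) = j + 2*(-4 + j)*(-8 + j) = j + 2*(-8 + j)*(-4 + j))
R(H(6), -18)/357 + (W(5, 3) + 12)²/(-413) = (-18 + 2*(-8 - 18)*(-4 - 18))/357 + ((3 + (¼)*5) + 12)²/(-413) = (-18 + 2*(-26)*(-22))*(1/357) + ((3 + 5/4) + 12)²*(-1/413) = (-18 + 1144)*(1/357) + (17/4 + 12)²*(-1/413) = 1126*(1/357) + (65/4)²*(-1/413) = 1126/357 + (4225/16)*(-1/413) = 1126/357 - 4225/6608 = 121067/48144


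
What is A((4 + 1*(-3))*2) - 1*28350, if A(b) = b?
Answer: -28348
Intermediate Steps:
A((4 + 1*(-3))*2) - 1*28350 = (4 + 1*(-3))*2 - 1*28350 = (4 - 3)*2 - 28350 = 1*2 - 28350 = 2 - 28350 = -28348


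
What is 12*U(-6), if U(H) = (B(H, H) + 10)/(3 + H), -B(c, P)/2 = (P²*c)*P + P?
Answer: 10280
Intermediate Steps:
B(c, P) = -2*P - 2*c*P³ (B(c, P) = -2*((P²*c)*P + P) = -2*((c*P²)*P + P) = -2*(c*P³ + P) = -2*(P + c*P³) = -2*P - 2*c*P³)
U(H) = (10 - 2*H*(1 + H³))/(3 + H) (U(H) = (-2*H*(1 + H*H²) + 10)/(3 + H) = (-2*H*(1 + H³) + 10)/(3 + H) = (10 - 2*H*(1 + H³))/(3 + H))
12*U(-6) = 12*(2*(5 - 1*(-6)*(1 + (-6)³))/(3 - 6)) = 12*(2*(5 - 1*(-6)*(1 - 216))/(-3)) = 12*(2*(-⅓)*(5 - 1*(-6)*(-215))) = 12*(2*(-⅓)*(5 - 1290)) = 12*(2*(-⅓)*(-1285)) = 12*(2570/3) = 10280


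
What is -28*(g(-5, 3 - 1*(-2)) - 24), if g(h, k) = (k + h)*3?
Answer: 672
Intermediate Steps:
g(h, k) = 3*h + 3*k (g(h, k) = (h + k)*3 = 3*h + 3*k)
-28*(g(-5, 3 - 1*(-2)) - 24) = -28*((3*(-5) + 3*(3 - 1*(-2))) - 24) = -28*((-15 + 3*(3 + 2)) - 24) = -28*((-15 + 3*5) - 24) = -28*((-15 + 15) - 24) = -28*(0 - 24) = -28*(-24) = 672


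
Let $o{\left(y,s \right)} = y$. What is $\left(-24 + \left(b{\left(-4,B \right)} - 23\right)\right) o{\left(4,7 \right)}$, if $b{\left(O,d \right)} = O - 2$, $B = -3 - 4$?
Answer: $-212$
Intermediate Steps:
$B = -7$
$b{\left(O,d \right)} = -2 + O$
$\left(-24 + \left(b{\left(-4,B \right)} - 23\right)\right) o{\left(4,7 \right)} = \left(-24 - 29\right) 4 = \left(-53\right) 4 = -212$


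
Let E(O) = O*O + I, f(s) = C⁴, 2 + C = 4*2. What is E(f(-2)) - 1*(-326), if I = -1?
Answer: 1679941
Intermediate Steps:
C = 6 (C = -2 + 4*2 = -2 + 8 = 6)
f(s) = 1296 (f(s) = 6⁴ = 1296)
E(O) = -1 + O² (E(O) = O*O - 1 = O² - 1 = -1 + O²)
E(f(-2)) - 1*(-326) = (-1 + 1296²) - 1*(-326) = (-1 + 1679616) + 326 = 1679615 + 326 = 1679941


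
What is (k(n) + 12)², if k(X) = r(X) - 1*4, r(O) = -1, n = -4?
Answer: 49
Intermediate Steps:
k(X) = -5 (k(X) = -1 - 1*4 = -1 - 4 = -5)
(k(n) + 12)² = (-5 + 12)² = 7² = 49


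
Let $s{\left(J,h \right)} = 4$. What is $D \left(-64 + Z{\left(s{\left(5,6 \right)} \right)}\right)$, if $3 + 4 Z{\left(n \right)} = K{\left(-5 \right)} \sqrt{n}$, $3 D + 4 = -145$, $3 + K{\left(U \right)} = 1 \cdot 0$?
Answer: $\frac{39485}{12} \approx 3290.4$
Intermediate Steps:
$K{\left(U \right)} = -3$ ($K{\left(U \right)} = -3 + 1 \cdot 0 = -3 + 0 = -3$)
$D = - \frac{149}{3}$ ($D = - \frac{4}{3} + \frac{1}{3} \left(-145\right) = - \frac{4}{3} - \frac{145}{3} = - \frac{149}{3} \approx -49.667$)
$Z{\left(n \right)} = - \frac{3}{4} - \frac{3 \sqrt{n}}{4}$ ($Z{\left(n \right)} = - \frac{3}{4} + \frac{\left(-3\right) \sqrt{n}}{4} = - \frac{3}{4} - \frac{3 \sqrt{n}}{4}$)
$D \left(-64 + Z{\left(s{\left(5,6 \right)} \right)}\right) = - \frac{149 \left(-64 - \left(\frac{3}{4} + \frac{3 \sqrt{4}}{4}\right)\right)}{3} = - \frac{149 \left(-64 - \frac{9}{4}\right)}{3} = \left(- \frac{149}{3}\right) \left(- \frac{265}{4}\right) = \frac{39485}{12}$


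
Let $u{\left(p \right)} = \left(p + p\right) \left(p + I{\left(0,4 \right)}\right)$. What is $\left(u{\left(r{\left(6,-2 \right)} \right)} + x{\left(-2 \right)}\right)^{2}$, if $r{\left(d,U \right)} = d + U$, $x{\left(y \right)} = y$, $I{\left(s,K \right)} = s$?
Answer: $900$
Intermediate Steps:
$r{\left(d,U \right)} = U + d$
$u{\left(p \right)} = 2 p^{2}$ ($u{\left(p \right)} = \left(p + p\right) \left(p + 0\right) = 2 p p = 2 p^{2}$)
$\left(u{\left(r{\left(6,-2 \right)} \right)} + x{\left(-2 \right)}\right)^{2} = \left(2 \left(-2 + 6\right)^{2} - 2\right)^{2} = \left(2 \cdot 4^{2} - 2\right)^{2} = \left(2 \cdot 16 - 2\right)^{2} = \left(32 - 2\right)^{2} = 30^{2} = 900$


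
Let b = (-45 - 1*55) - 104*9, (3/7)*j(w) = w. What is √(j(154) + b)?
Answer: I*√6090/3 ≈ 26.013*I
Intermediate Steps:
j(w) = 7*w/3
b = -1036 (b = (-45 - 55) - 936 = -100 - 936 = -1036)
√(j(154) + b) = √((7/3)*154 - 1036) = √(1078/3 - 1036) = √(-2030/3) = I*√6090/3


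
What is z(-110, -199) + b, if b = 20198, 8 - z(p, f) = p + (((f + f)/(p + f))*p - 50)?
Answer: 6336874/309 ≈ 20508.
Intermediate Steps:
z(p, f) = 58 - p - 2*f*p/(f + p) (z(p, f) = 8 - (p + (((f + f)/(p + f))*p - 50)) = 8 - (p + (((2*f)/(f + p))*p - 50)) = 8 - (p + ((2*f/(f + p))*p - 50)) = 8 - (p + (2*f*p/(f + p) - 50)) = 8 - (p + (-50 + 2*f*p/(f + p))) = 8 - (-50 + p + 2*f*p/(f + p)) = 8 + (50 - p - 2*f*p/(f + p)) = 58 - p - 2*f*p/(f + p))
z(-110, -199) + b = (-1*(-110)² + 58*(-199) + 58*(-110) - 3*(-199)*(-110))/(-199 - 110) + 20198 = (-1*12100 - 11542 - 6380 - 65670)/(-309) + 20198 = -(-12100 - 11542 - 6380 - 65670)/309 + 20198 = -1/309*(-95692) + 20198 = 95692/309 + 20198 = 6336874/309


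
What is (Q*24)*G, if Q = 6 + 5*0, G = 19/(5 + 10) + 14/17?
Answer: 25584/85 ≈ 300.99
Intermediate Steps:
G = 533/255 (G = 19/15 + 14*(1/17) = 19*(1/15) + 14/17 = 19/15 + 14/17 = 533/255 ≈ 2.0902)
Q = 6 (Q = 6 + 0 = 6)
(Q*24)*G = (6*24)*(533/255) = 144*(533/255) = 25584/85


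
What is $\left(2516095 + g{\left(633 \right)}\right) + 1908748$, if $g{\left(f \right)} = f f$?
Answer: $4825532$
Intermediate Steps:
$g{\left(f \right)} = f^{2}$
$\left(2516095 + g{\left(633 \right)}\right) + 1908748 = \left(2516095 + 633^{2}\right) + 1908748 = \left(2516095 + 400689\right) + 1908748 = 2916784 + 1908748 = 4825532$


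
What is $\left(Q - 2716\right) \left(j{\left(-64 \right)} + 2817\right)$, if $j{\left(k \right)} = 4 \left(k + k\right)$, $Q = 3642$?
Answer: $2134430$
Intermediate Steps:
$j{\left(k \right)} = 8 k$ ($j{\left(k \right)} = 4 \cdot 2 k = 8 k$)
$\left(Q - 2716\right) \left(j{\left(-64 \right)} + 2817\right) = \left(3642 - 2716\right) \left(8 \left(-64\right) + 2817\right) = 926 \left(-512 + 2817\right) = 926 \cdot 2305 = 2134430$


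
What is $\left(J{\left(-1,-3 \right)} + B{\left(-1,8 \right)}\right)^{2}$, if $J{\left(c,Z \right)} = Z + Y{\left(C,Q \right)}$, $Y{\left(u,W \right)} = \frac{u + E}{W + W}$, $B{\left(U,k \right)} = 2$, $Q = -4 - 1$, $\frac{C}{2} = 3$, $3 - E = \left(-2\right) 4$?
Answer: $\frac{729}{100} \approx 7.29$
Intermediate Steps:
$E = 11$ ($E = 3 - \left(-2\right) 4 = 3 - -8 = 3 + 8 = 11$)
$C = 6$ ($C = 2 \cdot 3 = 6$)
$Q = -5$ ($Q = -4 - 1 = -5$)
$Y{\left(u,W \right)} = \frac{11 + u}{2 W}$ ($Y{\left(u,W \right)} = \frac{u + 11}{W + W} = \frac{11 + u}{2 W}$)
$J{\left(c,Z \right)} = - \frac{17}{10} + Z$ ($J{\left(c,Z \right)} = Z + \frac{11 + 6}{2 \left(-5\right)} = Z + \frac{1}{2} \left(- \frac{1}{5}\right) 17 = Z - \frac{17}{10} = - \frac{17}{10} + Z$)
$\left(J{\left(-1,-3 \right)} + B{\left(-1,8 \right)}\right)^{2} = \left(\left(- \frac{17}{10} - 3\right) + 2\right)^{2} = \left(- \frac{47}{10} + 2\right)^{2} = \left(- \frac{27}{10}\right)^{2} = \frac{729}{100}$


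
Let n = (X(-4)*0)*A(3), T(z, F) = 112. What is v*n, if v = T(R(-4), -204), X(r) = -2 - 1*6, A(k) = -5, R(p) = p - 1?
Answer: 0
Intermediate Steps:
R(p) = -1 + p
X(r) = -8 (X(r) = -2 - 6 = -8)
v = 112
n = 0 (n = -8*0*(-5) = 0*(-5) = 0)
v*n = 112*0 = 0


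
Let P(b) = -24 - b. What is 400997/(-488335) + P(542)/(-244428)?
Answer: -48869248553/59681373690 ≈ -0.81884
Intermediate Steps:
400997/(-488335) + P(542)/(-244428) = 400997/(-488335) + (-24 - 1*542)/(-244428) = 400997*(-1/488335) + (-24 - 542)*(-1/244428) = -400997/488335 - 566*(-1/244428) = -400997/488335 + 283/122214 = -48869248553/59681373690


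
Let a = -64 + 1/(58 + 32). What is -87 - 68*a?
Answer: 191891/45 ≈ 4264.2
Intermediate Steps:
a = -5759/90 (a = -64 + 1/90 = -5759/90 ≈ -63.989)
-87 - 68*a = -87 - 68*(-5759/90) = -87 + 195806/45 = 191891/45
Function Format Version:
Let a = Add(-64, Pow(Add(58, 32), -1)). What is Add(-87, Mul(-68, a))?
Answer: Rational(191891, 45) ≈ 4264.2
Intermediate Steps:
a = Rational(-5759, 90) (a = Add(-64, Pow(90, -1)) = Add(-64, Rational(1, 90)) = Rational(-5759, 90) ≈ -63.989)
Add(-87, Mul(-68, a)) = Add(-87, Mul(-68, Rational(-5759, 90))) = Add(-87, Rational(195806, 45)) = Rational(191891, 45)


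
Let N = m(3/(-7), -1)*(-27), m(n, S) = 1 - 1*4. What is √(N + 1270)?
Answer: √1351 ≈ 36.756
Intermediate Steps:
m(n, S) = -3 (m(n, S) = 1 - 4 = -3)
N = 81 (N = -3*(-27) = 81)
√(N + 1270) = √(81 + 1270) = √1351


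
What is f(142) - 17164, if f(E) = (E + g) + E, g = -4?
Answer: -16884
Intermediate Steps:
f(E) = -4 + 2*E (f(E) = (E - 4) + E = (-4 + E) + E = -4 + 2*E)
f(142) - 17164 = (-4 + 2*142) - 17164 = (-4 + 284) - 17164 = 280 - 17164 = -16884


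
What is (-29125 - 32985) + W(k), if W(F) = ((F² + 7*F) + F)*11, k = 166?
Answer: 255614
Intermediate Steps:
W(F) = 11*F² + 88*F (W(F) = (F² + 8*F)*11 = 11*F² + 88*F)
(-29125 - 32985) + W(k) = (-29125 - 32985) + 11*166*(8 + 166) = -62110 + 11*166*174 = -62110 + 317724 = 255614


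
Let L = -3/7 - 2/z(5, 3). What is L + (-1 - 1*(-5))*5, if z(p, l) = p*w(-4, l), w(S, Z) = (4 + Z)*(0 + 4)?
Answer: 1369/70 ≈ 19.557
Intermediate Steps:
w(S, Z) = 16 + 4*Z (w(S, Z) = (4 + Z)*4 = 16 + 4*Z)
z(p, l) = p*(16 + 4*l)
L = -31/70 (L = -3/7 - 2*1/(20*(4 + 3)) = -3*⅐ - 2/(4*5*7) = -3/7 - 2/140 = -3/7 - 2*1/140 = -3/7 - 1/70 = -31/70 ≈ -0.44286)
L + (-1 - 1*(-5))*5 = -31/70 + (-1 - 1*(-5))*5 = -31/70 + (-1 + 5)*5 = -31/70 + 4*5 = -31/70 + 20 = 1369/70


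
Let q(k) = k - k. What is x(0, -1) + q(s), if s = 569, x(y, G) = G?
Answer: -1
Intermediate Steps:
q(k) = 0
x(0, -1) + q(s) = -1 + 0 = -1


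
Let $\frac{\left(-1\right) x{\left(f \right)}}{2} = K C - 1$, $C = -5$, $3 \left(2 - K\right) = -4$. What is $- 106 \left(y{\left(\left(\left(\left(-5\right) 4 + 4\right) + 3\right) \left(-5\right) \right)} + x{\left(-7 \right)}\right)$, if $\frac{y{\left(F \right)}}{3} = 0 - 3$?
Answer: $- \frac{8374}{3} \approx -2791.3$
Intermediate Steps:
$K = \frac{10}{3}$ ($K = 2 - - \frac{4}{3} = 2 + \frac{4}{3} = \frac{10}{3} \approx 3.3333$)
$y{\left(F \right)} = -9$ ($y{\left(F \right)} = 3 \left(0 - 3\right) = 3 \left(-3\right) = -9$)
$x{\left(f \right)} = \frac{106}{3}$ ($x{\left(f \right)} = - 2 \left(\frac{10}{3} \left(-5\right) - 1\right) = - 2 \left(- \frac{50}{3} - 1\right) = \left(-2\right) \left(- \frac{53}{3}\right) = \frac{106}{3}$)
$- 106 \left(y{\left(\left(\left(\left(-5\right) 4 + 4\right) + 3\right) \left(-5\right) \right)} + x{\left(-7 \right)}\right) = - 106 \left(-9 + \frac{106}{3}\right) = \left(-106\right) \frac{79}{3} = - \frac{8374}{3}$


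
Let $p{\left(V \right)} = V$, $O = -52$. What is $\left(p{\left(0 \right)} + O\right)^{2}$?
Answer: $2704$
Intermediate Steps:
$\left(p{\left(0 \right)} + O\right)^{2} = \left(0 - 52\right)^{2} = \left(-52\right)^{2} = 2704$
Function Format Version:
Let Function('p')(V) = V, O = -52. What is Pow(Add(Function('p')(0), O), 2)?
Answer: 2704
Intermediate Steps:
Pow(Add(Function('p')(0), O), 2) = Pow(Add(0, -52), 2) = Pow(-52, 2) = 2704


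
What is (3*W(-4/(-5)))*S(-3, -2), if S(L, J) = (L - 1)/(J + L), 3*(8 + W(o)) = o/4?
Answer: -476/25 ≈ -19.040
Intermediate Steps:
W(o) = -8 + o/12 (W(o) = -8 + (o/4)/3 = -8 + o/12)
S(L, J) = (-1 + L)/(J + L)
(3*W(-4/(-5)))*S(-3, -2) = (3*(-8 + (-4/(-5))/12))*((-1 - 3)/(-2 - 3)) = (3*(-8 + (-4*(-1/5))/12))*(-4/(-5)) = (3*(-8 + (1/12)*(4/5)))*(-1/5*(-4)) = (3*(-8 + 1/15))*(4/5) = (3*(-119/15))*(4/5) = -119/5*4/5 = -476/25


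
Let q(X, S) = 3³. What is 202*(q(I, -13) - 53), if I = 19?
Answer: -5252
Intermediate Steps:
q(X, S) = 27
202*(q(I, -13) - 53) = 202*(27 - 53) = 202*(-26) = -5252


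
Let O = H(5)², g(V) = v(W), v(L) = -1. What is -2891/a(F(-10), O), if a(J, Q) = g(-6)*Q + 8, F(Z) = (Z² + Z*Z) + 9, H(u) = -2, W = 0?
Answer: -2891/4 ≈ -722.75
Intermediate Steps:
g(V) = -1
F(Z) = 9 + 2*Z² (F(Z) = (Z² + Z²) + 9 = 2*Z² + 9 = 9 + 2*Z²)
O = 4 (O = (-2)² = 4)
a(J, Q) = 8 - Q (a(J, Q) = -Q + 8 = 8 - Q)
-2891/a(F(-10), O) = -2891/(8 - 1*4) = -2891/(8 - 4) = -2891/4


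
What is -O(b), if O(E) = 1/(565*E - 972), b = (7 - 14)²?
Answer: -1/26713 ≈ -3.7435e-5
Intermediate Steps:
b = 49 (b = (-7)² = 49)
O(E) = 1/(-972 + 565*E)
-O(b) = -1/(-972 + 565*49) = -1/(-972 + 27685) = -1/26713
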